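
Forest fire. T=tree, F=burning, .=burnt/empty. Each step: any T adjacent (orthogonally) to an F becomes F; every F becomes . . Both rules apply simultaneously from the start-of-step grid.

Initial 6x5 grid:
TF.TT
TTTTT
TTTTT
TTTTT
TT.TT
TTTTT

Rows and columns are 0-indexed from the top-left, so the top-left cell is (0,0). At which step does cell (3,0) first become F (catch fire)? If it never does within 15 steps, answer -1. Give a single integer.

Step 1: cell (3,0)='T' (+2 fires, +1 burnt)
Step 2: cell (3,0)='T' (+3 fires, +2 burnt)
Step 3: cell (3,0)='T' (+4 fires, +3 burnt)
Step 4: cell (3,0)='F' (+6 fires, +4 burnt)
  -> target ignites at step 4
Step 5: cell (3,0)='.' (+5 fires, +6 burnt)
Step 6: cell (3,0)='.' (+4 fires, +5 burnt)
Step 7: cell (3,0)='.' (+2 fires, +4 burnt)
Step 8: cell (3,0)='.' (+1 fires, +2 burnt)
Step 9: cell (3,0)='.' (+0 fires, +1 burnt)
  fire out at step 9

4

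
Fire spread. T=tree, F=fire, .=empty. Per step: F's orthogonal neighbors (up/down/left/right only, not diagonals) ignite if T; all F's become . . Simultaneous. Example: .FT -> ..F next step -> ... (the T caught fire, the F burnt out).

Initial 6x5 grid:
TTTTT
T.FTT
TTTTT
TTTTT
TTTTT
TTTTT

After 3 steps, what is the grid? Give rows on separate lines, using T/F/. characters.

Step 1: 3 trees catch fire, 1 burn out
  TTFTT
  T..FT
  TTFTT
  TTTTT
  TTTTT
  TTTTT
Step 2: 6 trees catch fire, 3 burn out
  TF.FT
  T...F
  TF.FT
  TTFTT
  TTTTT
  TTTTT
Step 3: 7 trees catch fire, 6 burn out
  F...F
  T....
  F...F
  TF.FT
  TTFTT
  TTTTT

F...F
T....
F...F
TF.FT
TTFTT
TTTTT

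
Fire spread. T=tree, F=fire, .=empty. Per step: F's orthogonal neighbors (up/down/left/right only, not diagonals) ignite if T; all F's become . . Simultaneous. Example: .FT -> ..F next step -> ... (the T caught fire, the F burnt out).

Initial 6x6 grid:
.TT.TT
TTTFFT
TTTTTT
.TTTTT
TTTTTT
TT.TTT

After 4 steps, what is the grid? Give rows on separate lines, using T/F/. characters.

Step 1: 5 trees catch fire, 2 burn out
  .TT.FT
  TTF..F
  TTTFFT
  .TTTTT
  TTTTTT
  TT.TTT
Step 2: 7 trees catch fire, 5 burn out
  .TF..F
  TF....
  TTF..F
  .TTFFT
  TTTTTT
  TT.TTT
Step 3: 7 trees catch fire, 7 burn out
  .F....
  F.....
  TF....
  .TF..F
  TTTFFT
  TT.TTT
Step 4: 6 trees catch fire, 7 burn out
  ......
  ......
  F.....
  .F....
  TTF..F
  TT.FFT

......
......
F.....
.F....
TTF..F
TT.FFT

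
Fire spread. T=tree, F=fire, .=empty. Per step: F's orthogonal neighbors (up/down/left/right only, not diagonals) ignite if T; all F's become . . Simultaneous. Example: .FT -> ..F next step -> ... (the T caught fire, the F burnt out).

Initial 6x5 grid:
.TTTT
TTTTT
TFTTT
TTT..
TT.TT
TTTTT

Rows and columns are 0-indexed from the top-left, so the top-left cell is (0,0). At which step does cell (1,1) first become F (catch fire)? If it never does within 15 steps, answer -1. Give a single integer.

Step 1: cell (1,1)='F' (+4 fires, +1 burnt)
  -> target ignites at step 1
Step 2: cell (1,1)='.' (+7 fires, +4 burnt)
Step 3: cell (1,1)='.' (+5 fires, +7 burnt)
Step 4: cell (1,1)='.' (+4 fires, +5 burnt)
Step 5: cell (1,1)='.' (+2 fires, +4 burnt)
Step 6: cell (1,1)='.' (+2 fires, +2 burnt)
Step 7: cell (1,1)='.' (+1 fires, +2 burnt)
Step 8: cell (1,1)='.' (+0 fires, +1 burnt)
  fire out at step 8

1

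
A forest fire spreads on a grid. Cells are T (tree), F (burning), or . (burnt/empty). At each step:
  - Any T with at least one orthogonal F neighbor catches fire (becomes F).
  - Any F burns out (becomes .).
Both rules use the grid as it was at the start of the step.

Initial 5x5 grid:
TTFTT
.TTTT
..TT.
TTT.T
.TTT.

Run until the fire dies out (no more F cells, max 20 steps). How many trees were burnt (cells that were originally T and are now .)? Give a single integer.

Step 1: +3 fires, +1 burnt (F count now 3)
Step 2: +5 fires, +3 burnt (F count now 5)
Step 3: +3 fires, +5 burnt (F count now 3)
Step 4: +2 fires, +3 burnt (F count now 2)
Step 5: +3 fires, +2 burnt (F count now 3)
Step 6: +0 fires, +3 burnt (F count now 0)
Fire out after step 6
Initially T: 17, now '.': 24
Total burnt (originally-T cells now '.'): 16

Answer: 16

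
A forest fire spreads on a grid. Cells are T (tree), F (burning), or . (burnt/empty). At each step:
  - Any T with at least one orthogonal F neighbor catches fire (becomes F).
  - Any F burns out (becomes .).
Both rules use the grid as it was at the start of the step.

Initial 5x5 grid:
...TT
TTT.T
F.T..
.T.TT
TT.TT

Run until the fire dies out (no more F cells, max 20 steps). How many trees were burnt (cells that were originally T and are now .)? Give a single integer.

Step 1: +1 fires, +1 burnt (F count now 1)
Step 2: +1 fires, +1 burnt (F count now 1)
Step 3: +1 fires, +1 burnt (F count now 1)
Step 4: +1 fires, +1 burnt (F count now 1)
Step 5: +0 fires, +1 burnt (F count now 0)
Fire out after step 5
Initially T: 14, now '.': 15
Total burnt (originally-T cells now '.'): 4

Answer: 4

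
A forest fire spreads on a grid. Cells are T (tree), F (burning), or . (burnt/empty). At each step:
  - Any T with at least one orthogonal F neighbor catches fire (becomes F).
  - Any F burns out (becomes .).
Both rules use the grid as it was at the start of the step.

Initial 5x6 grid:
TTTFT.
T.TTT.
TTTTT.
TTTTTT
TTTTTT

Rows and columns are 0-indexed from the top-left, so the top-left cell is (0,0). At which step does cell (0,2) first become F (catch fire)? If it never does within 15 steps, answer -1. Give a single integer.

Step 1: cell (0,2)='F' (+3 fires, +1 burnt)
  -> target ignites at step 1
Step 2: cell (0,2)='.' (+4 fires, +3 burnt)
Step 3: cell (0,2)='.' (+4 fires, +4 burnt)
Step 4: cell (0,2)='.' (+5 fires, +4 burnt)
Step 5: cell (0,2)='.' (+5 fires, +5 burnt)
Step 6: cell (0,2)='.' (+3 fires, +5 burnt)
Step 7: cell (0,2)='.' (+1 fires, +3 burnt)
Step 8: cell (0,2)='.' (+0 fires, +1 burnt)
  fire out at step 8

1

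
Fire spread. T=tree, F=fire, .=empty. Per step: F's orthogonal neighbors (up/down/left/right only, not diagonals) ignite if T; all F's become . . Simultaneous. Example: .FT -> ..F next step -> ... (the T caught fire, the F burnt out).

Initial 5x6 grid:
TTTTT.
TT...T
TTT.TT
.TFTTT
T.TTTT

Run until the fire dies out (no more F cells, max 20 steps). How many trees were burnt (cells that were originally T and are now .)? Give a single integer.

Answer: 21

Derivation:
Step 1: +4 fires, +1 burnt (F count now 4)
Step 2: +3 fires, +4 burnt (F count now 3)
Step 3: +5 fires, +3 burnt (F count now 5)
Step 4: +4 fires, +5 burnt (F count now 4)
Step 5: +3 fires, +4 burnt (F count now 3)
Step 6: +1 fires, +3 burnt (F count now 1)
Step 7: +1 fires, +1 burnt (F count now 1)
Step 8: +0 fires, +1 burnt (F count now 0)
Fire out after step 8
Initially T: 22, now '.': 29
Total burnt (originally-T cells now '.'): 21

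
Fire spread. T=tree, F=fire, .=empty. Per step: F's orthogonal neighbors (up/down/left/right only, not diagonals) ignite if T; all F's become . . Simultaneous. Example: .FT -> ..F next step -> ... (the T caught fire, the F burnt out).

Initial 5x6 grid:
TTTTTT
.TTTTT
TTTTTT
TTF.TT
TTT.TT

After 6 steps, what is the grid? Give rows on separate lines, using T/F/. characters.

Step 1: 3 trees catch fire, 1 burn out
  TTTTTT
  .TTTTT
  TTFTTT
  TF..TT
  TTF.TT
Step 2: 5 trees catch fire, 3 burn out
  TTTTTT
  .TFTTT
  TF.FTT
  F...TT
  TF..TT
Step 3: 6 trees catch fire, 5 burn out
  TTFTTT
  .F.FTT
  F...FT
  ....TT
  F...TT
Step 4: 5 trees catch fire, 6 burn out
  TF.FTT
  ....FT
  .....F
  ....FT
  ....TT
Step 5: 5 trees catch fire, 5 burn out
  F...FT
  .....F
  ......
  .....F
  ....FT
Step 6: 2 trees catch fire, 5 burn out
  .....F
  ......
  ......
  ......
  .....F

.....F
......
......
......
.....F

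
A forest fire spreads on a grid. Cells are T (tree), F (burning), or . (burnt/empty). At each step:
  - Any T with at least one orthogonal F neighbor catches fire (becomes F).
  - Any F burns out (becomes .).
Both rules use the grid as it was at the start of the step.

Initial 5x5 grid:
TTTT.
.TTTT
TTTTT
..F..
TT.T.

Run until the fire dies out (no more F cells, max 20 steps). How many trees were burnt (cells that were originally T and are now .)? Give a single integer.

Step 1: +1 fires, +1 burnt (F count now 1)
Step 2: +3 fires, +1 burnt (F count now 3)
Step 3: +5 fires, +3 burnt (F count now 5)
Step 4: +3 fires, +5 burnt (F count now 3)
Step 5: +1 fires, +3 burnt (F count now 1)
Step 6: +0 fires, +1 burnt (F count now 0)
Fire out after step 6
Initially T: 16, now '.': 22
Total burnt (originally-T cells now '.'): 13

Answer: 13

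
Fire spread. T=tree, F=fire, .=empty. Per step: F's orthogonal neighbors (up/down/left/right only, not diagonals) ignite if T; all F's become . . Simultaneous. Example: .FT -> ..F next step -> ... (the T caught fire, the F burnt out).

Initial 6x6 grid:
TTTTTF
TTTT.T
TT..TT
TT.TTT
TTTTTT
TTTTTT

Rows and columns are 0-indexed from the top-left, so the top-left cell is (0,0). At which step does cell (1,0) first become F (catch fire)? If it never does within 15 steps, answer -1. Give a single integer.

Step 1: cell (1,0)='T' (+2 fires, +1 burnt)
Step 2: cell (1,0)='T' (+2 fires, +2 burnt)
Step 3: cell (1,0)='T' (+4 fires, +2 burnt)
Step 4: cell (1,0)='T' (+4 fires, +4 burnt)
Step 5: cell (1,0)='T' (+5 fires, +4 burnt)
Step 6: cell (1,0)='F' (+4 fires, +5 burnt)
  -> target ignites at step 6
Step 7: cell (1,0)='.' (+4 fires, +4 burnt)
Step 8: cell (1,0)='.' (+3 fires, +4 burnt)
Step 9: cell (1,0)='.' (+2 fires, +3 burnt)
Step 10: cell (1,0)='.' (+1 fires, +2 burnt)
Step 11: cell (1,0)='.' (+0 fires, +1 burnt)
  fire out at step 11

6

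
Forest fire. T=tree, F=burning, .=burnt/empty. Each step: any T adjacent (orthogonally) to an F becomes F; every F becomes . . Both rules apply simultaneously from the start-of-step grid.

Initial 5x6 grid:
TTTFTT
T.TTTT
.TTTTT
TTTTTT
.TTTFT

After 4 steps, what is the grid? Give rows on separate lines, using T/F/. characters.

Step 1: 6 trees catch fire, 2 burn out
  TTF.FT
  T.TFTT
  .TTTTT
  TTTTFT
  .TTF.F
Step 2: 9 trees catch fire, 6 burn out
  TF...F
  T.F.FT
  .TTFFT
  TTTF.F
  .TF...
Step 3: 6 trees catch fire, 9 burn out
  F.....
  T....F
  .TF..F
  TTF...
  .F....
Step 4: 3 trees catch fire, 6 burn out
  ......
  F.....
  .F....
  TF....
  ......

......
F.....
.F....
TF....
......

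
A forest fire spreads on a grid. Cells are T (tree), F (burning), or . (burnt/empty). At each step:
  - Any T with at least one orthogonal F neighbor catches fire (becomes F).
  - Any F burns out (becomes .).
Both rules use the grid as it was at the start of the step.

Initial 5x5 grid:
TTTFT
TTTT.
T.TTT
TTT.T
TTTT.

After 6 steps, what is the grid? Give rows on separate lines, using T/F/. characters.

Step 1: 3 trees catch fire, 1 burn out
  TTF.F
  TTTF.
  T.TTT
  TTT.T
  TTTT.
Step 2: 3 trees catch fire, 3 burn out
  TF...
  TTF..
  T.TFT
  TTT.T
  TTTT.
Step 3: 4 trees catch fire, 3 burn out
  F....
  TF...
  T.F.F
  TTT.T
  TTTT.
Step 4: 3 trees catch fire, 4 burn out
  .....
  F....
  T....
  TTF.F
  TTTT.
Step 5: 3 trees catch fire, 3 burn out
  .....
  .....
  F....
  TF...
  TTFT.
Step 6: 3 trees catch fire, 3 burn out
  .....
  .....
  .....
  F....
  TF.F.

.....
.....
.....
F....
TF.F.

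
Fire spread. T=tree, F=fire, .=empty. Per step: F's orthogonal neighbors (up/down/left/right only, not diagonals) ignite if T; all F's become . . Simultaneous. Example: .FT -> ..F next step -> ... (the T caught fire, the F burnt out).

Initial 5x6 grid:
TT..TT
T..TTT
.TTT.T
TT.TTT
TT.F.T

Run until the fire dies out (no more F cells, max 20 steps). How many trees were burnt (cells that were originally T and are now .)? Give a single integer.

Step 1: +1 fires, +1 burnt (F count now 1)
Step 2: +2 fires, +1 burnt (F count now 2)
Step 3: +3 fires, +2 burnt (F count now 3)
Step 4: +4 fires, +3 burnt (F count now 4)
Step 5: +3 fires, +4 burnt (F count now 3)
Step 6: +3 fires, +3 burnt (F count now 3)
Step 7: +1 fires, +3 burnt (F count now 1)
Step 8: +0 fires, +1 burnt (F count now 0)
Fire out after step 8
Initially T: 20, now '.': 27
Total burnt (originally-T cells now '.'): 17

Answer: 17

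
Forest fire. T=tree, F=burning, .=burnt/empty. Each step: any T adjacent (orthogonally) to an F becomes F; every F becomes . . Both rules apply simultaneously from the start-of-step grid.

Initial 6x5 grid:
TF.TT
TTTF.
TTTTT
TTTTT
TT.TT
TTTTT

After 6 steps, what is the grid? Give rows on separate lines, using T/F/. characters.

Step 1: 5 trees catch fire, 2 burn out
  F..FT
  TFF..
  TTTFT
  TTTTT
  TT.TT
  TTTTT
Step 2: 6 trees catch fire, 5 burn out
  ....F
  F....
  TFF.F
  TTTFT
  TT.TT
  TTTTT
Step 3: 5 trees catch fire, 6 burn out
  .....
  .....
  F....
  TFF.F
  TT.FT
  TTTTT
Step 4: 4 trees catch fire, 5 burn out
  .....
  .....
  .....
  F....
  TF..F
  TTTFT
Step 5: 4 trees catch fire, 4 burn out
  .....
  .....
  .....
  .....
  F....
  TFF.F
Step 6: 1 trees catch fire, 4 burn out
  .....
  .....
  .....
  .....
  .....
  F....

.....
.....
.....
.....
.....
F....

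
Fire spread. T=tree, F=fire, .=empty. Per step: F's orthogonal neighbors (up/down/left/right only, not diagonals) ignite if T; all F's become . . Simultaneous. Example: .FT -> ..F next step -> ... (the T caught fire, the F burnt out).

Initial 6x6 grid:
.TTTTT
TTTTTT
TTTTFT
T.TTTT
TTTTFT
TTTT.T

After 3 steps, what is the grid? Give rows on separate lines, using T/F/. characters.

Step 1: 6 trees catch fire, 2 burn out
  .TTTTT
  TTTTFT
  TTTF.F
  T.TTFT
  TTTF.F
  TTTT.T
Step 2: 9 trees catch fire, 6 burn out
  .TTTFT
  TTTF.F
  TTF...
  T.TF.F
  TTF...
  TTTF.F
Step 3: 7 trees catch fire, 9 burn out
  .TTF.F
  TTF...
  TF....
  T.F...
  TF....
  TTF...

.TTF.F
TTF...
TF....
T.F...
TF....
TTF...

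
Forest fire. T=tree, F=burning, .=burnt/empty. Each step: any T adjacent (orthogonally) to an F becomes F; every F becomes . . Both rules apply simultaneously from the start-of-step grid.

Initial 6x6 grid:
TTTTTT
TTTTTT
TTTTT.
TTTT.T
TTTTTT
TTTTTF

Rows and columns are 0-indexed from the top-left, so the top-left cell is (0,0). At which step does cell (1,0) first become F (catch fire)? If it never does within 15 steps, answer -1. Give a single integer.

Step 1: cell (1,0)='T' (+2 fires, +1 burnt)
Step 2: cell (1,0)='T' (+3 fires, +2 burnt)
Step 3: cell (1,0)='T' (+2 fires, +3 burnt)
Step 4: cell (1,0)='T' (+3 fires, +2 burnt)
Step 5: cell (1,0)='T' (+4 fires, +3 burnt)
Step 6: cell (1,0)='T' (+5 fires, +4 burnt)
Step 7: cell (1,0)='T' (+5 fires, +5 burnt)
Step 8: cell (1,0)='T' (+5 fires, +5 burnt)
Step 9: cell (1,0)='F' (+3 fires, +5 burnt)
  -> target ignites at step 9
Step 10: cell (1,0)='.' (+1 fires, +3 burnt)
Step 11: cell (1,0)='.' (+0 fires, +1 burnt)
  fire out at step 11

9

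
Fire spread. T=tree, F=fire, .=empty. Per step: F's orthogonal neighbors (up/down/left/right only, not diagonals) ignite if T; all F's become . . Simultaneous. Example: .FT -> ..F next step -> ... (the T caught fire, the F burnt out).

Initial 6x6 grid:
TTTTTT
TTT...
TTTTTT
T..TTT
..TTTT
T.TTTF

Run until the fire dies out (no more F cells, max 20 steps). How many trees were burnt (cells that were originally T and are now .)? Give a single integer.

Answer: 26

Derivation:
Step 1: +2 fires, +1 burnt (F count now 2)
Step 2: +3 fires, +2 burnt (F count now 3)
Step 3: +4 fires, +3 burnt (F count now 4)
Step 4: +3 fires, +4 burnt (F count now 3)
Step 5: +1 fires, +3 burnt (F count now 1)
Step 6: +1 fires, +1 burnt (F count now 1)
Step 7: +2 fires, +1 burnt (F count now 2)
Step 8: +3 fires, +2 burnt (F count now 3)
Step 9: +4 fires, +3 burnt (F count now 4)
Step 10: +2 fires, +4 burnt (F count now 2)
Step 11: +1 fires, +2 burnt (F count now 1)
Step 12: +0 fires, +1 burnt (F count now 0)
Fire out after step 12
Initially T: 27, now '.': 35
Total burnt (originally-T cells now '.'): 26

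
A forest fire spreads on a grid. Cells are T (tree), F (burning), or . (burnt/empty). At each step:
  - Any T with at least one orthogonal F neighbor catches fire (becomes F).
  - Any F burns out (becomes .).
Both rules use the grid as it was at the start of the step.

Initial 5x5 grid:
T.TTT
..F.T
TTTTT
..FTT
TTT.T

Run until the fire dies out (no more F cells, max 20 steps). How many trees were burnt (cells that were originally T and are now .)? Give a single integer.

Answer: 15

Derivation:
Step 1: +4 fires, +2 burnt (F count now 4)
Step 2: +5 fires, +4 burnt (F count now 5)
Step 3: +5 fires, +5 burnt (F count now 5)
Step 4: +1 fires, +5 burnt (F count now 1)
Step 5: +0 fires, +1 burnt (F count now 0)
Fire out after step 5
Initially T: 16, now '.': 24
Total burnt (originally-T cells now '.'): 15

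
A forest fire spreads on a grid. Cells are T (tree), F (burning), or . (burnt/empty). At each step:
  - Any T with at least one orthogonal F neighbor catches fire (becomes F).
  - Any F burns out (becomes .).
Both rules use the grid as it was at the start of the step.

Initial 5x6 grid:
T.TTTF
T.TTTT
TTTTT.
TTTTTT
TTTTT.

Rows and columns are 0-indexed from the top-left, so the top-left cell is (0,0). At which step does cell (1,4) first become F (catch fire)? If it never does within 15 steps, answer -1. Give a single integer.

Step 1: cell (1,4)='T' (+2 fires, +1 burnt)
Step 2: cell (1,4)='F' (+2 fires, +2 burnt)
  -> target ignites at step 2
Step 3: cell (1,4)='.' (+3 fires, +2 burnt)
Step 4: cell (1,4)='.' (+3 fires, +3 burnt)
Step 5: cell (1,4)='.' (+4 fires, +3 burnt)
Step 6: cell (1,4)='.' (+3 fires, +4 burnt)
Step 7: cell (1,4)='.' (+3 fires, +3 burnt)
Step 8: cell (1,4)='.' (+3 fires, +3 burnt)
Step 9: cell (1,4)='.' (+2 fires, +3 burnt)
Step 10: cell (1,4)='.' (+0 fires, +2 burnt)
  fire out at step 10

2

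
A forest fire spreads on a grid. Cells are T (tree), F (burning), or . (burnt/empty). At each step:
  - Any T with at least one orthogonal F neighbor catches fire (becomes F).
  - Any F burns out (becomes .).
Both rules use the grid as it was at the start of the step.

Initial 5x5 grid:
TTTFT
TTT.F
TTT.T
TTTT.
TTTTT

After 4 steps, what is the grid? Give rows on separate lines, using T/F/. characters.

Step 1: 3 trees catch fire, 2 burn out
  TTF.F
  TTT..
  TTT.F
  TTTT.
  TTTTT
Step 2: 2 trees catch fire, 3 burn out
  TF...
  TTF..
  TTT..
  TTTT.
  TTTTT
Step 3: 3 trees catch fire, 2 burn out
  F....
  TF...
  TTF..
  TTTT.
  TTTTT
Step 4: 3 trees catch fire, 3 burn out
  .....
  F....
  TF...
  TTFT.
  TTTTT

.....
F....
TF...
TTFT.
TTTTT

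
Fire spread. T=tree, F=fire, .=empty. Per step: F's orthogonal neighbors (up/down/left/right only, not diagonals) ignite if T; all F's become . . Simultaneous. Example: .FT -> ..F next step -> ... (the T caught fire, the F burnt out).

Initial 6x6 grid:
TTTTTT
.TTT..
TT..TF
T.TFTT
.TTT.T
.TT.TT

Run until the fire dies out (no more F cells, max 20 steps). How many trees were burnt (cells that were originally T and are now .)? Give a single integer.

Answer: 12

Derivation:
Step 1: +5 fires, +2 burnt (F count now 5)
Step 2: +2 fires, +5 burnt (F count now 2)
Step 3: +3 fires, +2 burnt (F count now 3)
Step 4: +2 fires, +3 burnt (F count now 2)
Step 5: +0 fires, +2 burnt (F count now 0)
Fire out after step 5
Initially T: 24, now '.': 24
Total burnt (originally-T cells now '.'): 12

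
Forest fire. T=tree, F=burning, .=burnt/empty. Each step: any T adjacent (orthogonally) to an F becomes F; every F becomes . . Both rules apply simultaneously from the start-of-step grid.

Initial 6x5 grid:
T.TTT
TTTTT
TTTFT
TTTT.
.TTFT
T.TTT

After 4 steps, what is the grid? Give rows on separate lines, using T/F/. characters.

Step 1: 7 trees catch fire, 2 burn out
  T.TTT
  TTTFT
  TTF.F
  TTTF.
  .TF.F
  T.TFT
Step 2: 8 trees catch fire, 7 burn out
  T.TFT
  TTF.F
  TF...
  TTF..
  .F...
  T.F.F
Step 3: 5 trees catch fire, 8 burn out
  T.F.F
  TF...
  F....
  TF...
  .....
  T....
Step 4: 2 trees catch fire, 5 burn out
  T....
  F....
  .....
  F....
  .....
  T....

T....
F....
.....
F....
.....
T....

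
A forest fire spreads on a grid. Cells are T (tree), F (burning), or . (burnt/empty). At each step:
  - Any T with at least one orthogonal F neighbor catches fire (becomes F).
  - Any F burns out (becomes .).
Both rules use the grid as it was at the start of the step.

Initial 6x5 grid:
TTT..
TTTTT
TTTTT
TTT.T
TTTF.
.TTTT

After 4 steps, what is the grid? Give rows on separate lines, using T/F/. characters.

Step 1: 2 trees catch fire, 1 burn out
  TTT..
  TTTTT
  TTTTT
  TTT.T
  TTF..
  .TTFT
Step 2: 4 trees catch fire, 2 burn out
  TTT..
  TTTTT
  TTTTT
  TTF.T
  TF...
  .TF.F
Step 3: 4 trees catch fire, 4 burn out
  TTT..
  TTTTT
  TTFTT
  TF..T
  F....
  .F...
Step 4: 4 trees catch fire, 4 burn out
  TTT..
  TTFTT
  TF.FT
  F...T
  .....
  .....

TTT..
TTFTT
TF.FT
F...T
.....
.....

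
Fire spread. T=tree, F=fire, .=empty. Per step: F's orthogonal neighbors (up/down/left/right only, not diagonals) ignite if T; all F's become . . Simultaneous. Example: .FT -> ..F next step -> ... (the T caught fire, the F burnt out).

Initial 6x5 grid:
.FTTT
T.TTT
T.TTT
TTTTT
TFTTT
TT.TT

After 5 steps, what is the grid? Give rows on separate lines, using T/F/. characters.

Step 1: 5 trees catch fire, 2 burn out
  ..FTT
  T.TTT
  T.TTT
  TFTTT
  F.FTT
  TF.TT
Step 2: 6 trees catch fire, 5 burn out
  ...FT
  T.FTT
  T.TTT
  F.FTT
  ...FT
  F..TT
Step 3: 7 trees catch fire, 6 burn out
  ....F
  T..FT
  F.FTT
  ...FT
  ....F
  ...FT
Step 4: 5 trees catch fire, 7 burn out
  .....
  F...F
  ...FT
  ....F
  .....
  ....F
Step 5: 1 trees catch fire, 5 burn out
  .....
  .....
  ....F
  .....
  .....
  .....

.....
.....
....F
.....
.....
.....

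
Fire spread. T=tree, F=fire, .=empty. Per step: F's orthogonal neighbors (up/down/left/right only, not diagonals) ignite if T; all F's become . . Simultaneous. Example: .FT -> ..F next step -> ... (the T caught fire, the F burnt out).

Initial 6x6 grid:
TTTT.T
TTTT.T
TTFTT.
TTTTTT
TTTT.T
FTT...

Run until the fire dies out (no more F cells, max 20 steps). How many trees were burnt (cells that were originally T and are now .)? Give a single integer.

Answer: 25

Derivation:
Step 1: +6 fires, +2 burnt (F count now 6)
Step 2: +11 fires, +6 burnt (F count now 11)
Step 3: +5 fires, +11 burnt (F count now 5)
Step 4: +2 fires, +5 burnt (F count now 2)
Step 5: +1 fires, +2 burnt (F count now 1)
Step 6: +0 fires, +1 burnt (F count now 0)
Fire out after step 6
Initially T: 27, now '.': 34
Total burnt (originally-T cells now '.'): 25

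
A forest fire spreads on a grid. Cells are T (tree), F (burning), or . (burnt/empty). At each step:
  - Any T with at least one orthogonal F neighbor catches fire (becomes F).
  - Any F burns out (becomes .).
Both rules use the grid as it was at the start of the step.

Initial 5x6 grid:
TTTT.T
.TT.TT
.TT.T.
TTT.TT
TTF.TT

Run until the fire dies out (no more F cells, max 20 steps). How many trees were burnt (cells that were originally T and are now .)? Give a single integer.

Step 1: +2 fires, +1 burnt (F count now 2)
Step 2: +3 fires, +2 burnt (F count now 3)
Step 3: +3 fires, +3 burnt (F count now 3)
Step 4: +2 fires, +3 burnt (F count now 2)
Step 5: +2 fires, +2 burnt (F count now 2)
Step 6: +1 fires, +2 burnt (F count now 1)
Step 7: +0 fires, +1 burnt (F count now 0)
Fire out after step 7
Initially T: 21, now '.': 22
Total burnt (originally-T cells now '.'): 13

Answer: 13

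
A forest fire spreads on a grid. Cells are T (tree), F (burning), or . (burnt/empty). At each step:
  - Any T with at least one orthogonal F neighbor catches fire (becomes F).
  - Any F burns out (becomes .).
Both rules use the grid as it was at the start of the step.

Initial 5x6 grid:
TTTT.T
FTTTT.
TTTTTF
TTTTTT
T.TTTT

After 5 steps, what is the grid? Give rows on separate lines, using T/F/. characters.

Step 1: 5 trees catch fire, 2 burn out
  FTTT.T
  .FTTT.
  FTTTF.
  TTTTTF
  T.TTTT
Step 2: 8 trees catch fire, 5 burn out
  .FTT.T
  ..FTF.
  .FTF..
  FTTTF.
  T.TTTF
Step 3: 7 trees catch fire, 8 burn out
  ..FT.T
  ...F..
  ..F...
  .FTF..
  F.TTF.
Step 4: 3 trees catch fire, 7 burn out
  ...F.T
  ......
  ......
  ..F...
  ..TF..
Step 5: 1 trees catch fire, 3 burn out
  .....T
  ......
  ......
  ......
  ..F...

.....T
......
......
......
..F...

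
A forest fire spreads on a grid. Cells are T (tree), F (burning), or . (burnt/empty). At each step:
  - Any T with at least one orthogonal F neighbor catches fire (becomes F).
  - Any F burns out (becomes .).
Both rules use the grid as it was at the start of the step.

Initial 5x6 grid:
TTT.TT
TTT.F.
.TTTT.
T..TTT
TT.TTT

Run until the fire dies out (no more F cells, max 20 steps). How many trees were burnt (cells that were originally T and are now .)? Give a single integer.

Step 1: +2 fires, +1 burnt (F count now 2)
Step 2: +3 fires, +2 burnt (F count now 3)
Step 3: +4 fires, +3 burnt (F count now 4)
Step 4: +4 fires, +4 burnt (F count now 4)
Step 5: +2 fires, +4 burnt (F count now 2)
Step 6: +2 fires, +2 burnt (F count now 2)
Step 7: +1 fires, +2 burnt (F count now 1)
Step 8: +0 fires, +1 burnt (F count now 0)
Fire out after step 8
Initially T: 21, now '.': 27
Total burnt (originally-T cells now '.'): 18

Answer: 18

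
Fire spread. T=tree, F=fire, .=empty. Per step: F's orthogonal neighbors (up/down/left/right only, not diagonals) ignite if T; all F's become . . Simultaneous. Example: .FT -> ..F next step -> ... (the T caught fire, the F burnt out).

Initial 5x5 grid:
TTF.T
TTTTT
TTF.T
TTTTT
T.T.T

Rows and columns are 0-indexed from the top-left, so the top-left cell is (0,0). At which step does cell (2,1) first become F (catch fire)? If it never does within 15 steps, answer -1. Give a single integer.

Step 1: cell (2,1)='F' (+4 fires, +2 burnt)
  -> target ignites at step 1
Step 2: cell (2,1)='.' (+7 fires, +4 burnt)
Step 3: cell (2,1)='.' (+4 fires, +7 burnt)
Step 4: cell (2,1)='.' (+4 fires, +4 burnt)
Step 5: cell (2,1)='.' (+0 fires, +4 burnt)
  fire out at step 5

1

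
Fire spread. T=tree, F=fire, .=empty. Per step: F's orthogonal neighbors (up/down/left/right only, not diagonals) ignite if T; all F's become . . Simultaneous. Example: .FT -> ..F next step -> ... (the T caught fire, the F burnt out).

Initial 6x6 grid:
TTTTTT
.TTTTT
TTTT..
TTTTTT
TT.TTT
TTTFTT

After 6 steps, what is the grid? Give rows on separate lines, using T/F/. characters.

Step 1: 3 trees catch fire, 1 burn out
  TTTTTT
  .TTTTT
  TTTT..
  TTTTTT
  TT.FTT
  TTF.FT
Step 2: 4 trees catch fire, 3 burn out
  TTTTTT
  .TTTTT
  TTTT..
  TTTFTT
  TT..FT
  TF...F
Step 3: 6 trees catch fire, 4 burn out
  TTTTTT
  .TTTTT
  TTTF..
  TTF.FT
  TF...F
  F.....
Step 4: 5 trees catch fire, 6 burn out
  TTTTTT
  .TTFTT
  TTF...
  TF...F
  F.....
  ......
Step 5: 5 trees catch fire, 5 burn out
  TTTFTT
  .TF.FT
  TF....
  F.....
  ......
  ......
Step 6: 5 trees catch fire, 5 burn out
  TTF.FT
  .F...F
  F.....
  ......
  ......
  ......

TTF.FT
.F...F
F.....
......
......
......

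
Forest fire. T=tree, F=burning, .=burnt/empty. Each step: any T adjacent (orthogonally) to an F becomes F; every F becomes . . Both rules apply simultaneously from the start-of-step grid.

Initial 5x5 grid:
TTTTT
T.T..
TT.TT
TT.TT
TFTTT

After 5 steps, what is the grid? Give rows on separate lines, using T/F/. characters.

Step 1: 3 trees catch fire, 1 burn out
  TTTTT
  T.T..
  TT.TT
  TF.TT
  F.FTT
Step 2: 3 trees catch fire, 3 burn out
  TTTTT
  T.T..
  TF.TT
  F..TT
  ...FT
Step 3: 3 trees catch fire, 3 burn out
  TTTTT
  T.T..
  F..TT
  ...FT
  ....F
Step 4: 3 trees catch fire, 3 burn out
  TTTTT
  F.T..
  ...FT
  ....F
  .....
Step 5: 2 trees catch fire, 3 burn out
  FTTTT
  ..T..
  ....F
  .....
  .....

FTTTT
..T..
....F
.....
.....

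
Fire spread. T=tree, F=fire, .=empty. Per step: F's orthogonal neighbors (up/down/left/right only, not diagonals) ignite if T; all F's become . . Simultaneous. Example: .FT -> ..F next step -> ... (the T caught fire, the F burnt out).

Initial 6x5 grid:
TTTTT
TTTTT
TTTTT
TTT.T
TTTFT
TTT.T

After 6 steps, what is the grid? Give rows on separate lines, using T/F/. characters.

Step 1: 2 trees catch fire, 1 burn out
  TTTTT
  TTTTT
  TTTTT
  TTT.T
  TTF.F
  TTT.T
Step 2: 5 trees catch fire, 2 burn out
  TTTTT
  TTTTT
  TTTTT
  TTF.F
  TF...
  TTF.F
Step 3: 5 trees catch fire, 5 burn out
  TTTTT
  TTTTT
  TTFTF
  TF...
  F....
  TF...
Step 4: 6 trees catch fire, 5 burn out
  TTTTT
  TTFTF
  TF.F.
  F....
  .....
  F....
Step 5: 5 trees catch fire, 6 burn out
  TTFTF
  TF.F.
  F....
  .....
  .....
  .....
Step 6: 3 trees catch fire, 5 burn out
  TF.F.
  F....
  .....
  .....
  .....
  .....

TF.F.
F....
.....
.....
.....
.....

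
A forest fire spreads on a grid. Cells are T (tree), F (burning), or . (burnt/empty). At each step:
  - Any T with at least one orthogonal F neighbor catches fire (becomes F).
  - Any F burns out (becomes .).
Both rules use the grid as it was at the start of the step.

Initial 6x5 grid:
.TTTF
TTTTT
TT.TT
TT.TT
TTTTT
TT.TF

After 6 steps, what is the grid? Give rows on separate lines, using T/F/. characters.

Step 1: 4 trees catch fire, 2 burn out
  .TTF.
  TTTTF
  TT.TT
  TT.TT
  TTTTF
  TT.F.
Step 2: 5 trees catch fire, 4 burn out
  .TF..
  TTTF.
  TT.TF
  TT.TF
  TTTF.
  TT...
Step 3: 5 trees catch fire, 5 burn out
  .F...
  TTF..
  TT.F.
  TT.F.
  TTF..
  TT...
Step 4: 2 trees catch fire, 5 burn out
  .....
  TF...
  TT...
  TT...
  TF...
  TT...
Step 5: 5 trees catch fire, 2 burn out
  .....
  F....
  TF...
  TF...
  F....
  TF...
Step 6: 3 trees catch fire, 5 burn out
  .....
  .....
  F....
  F....
  .....
  F....

.....
.....
F....
F....
.....
F....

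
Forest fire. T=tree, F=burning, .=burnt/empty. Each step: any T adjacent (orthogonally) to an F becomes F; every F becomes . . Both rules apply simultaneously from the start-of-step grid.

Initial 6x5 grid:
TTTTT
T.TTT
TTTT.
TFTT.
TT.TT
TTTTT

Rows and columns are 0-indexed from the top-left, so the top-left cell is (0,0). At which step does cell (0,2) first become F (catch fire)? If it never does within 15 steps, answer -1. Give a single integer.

Step 1: cell (0,2)='T' (+4 fires, +1 burnt)
Step 2: cell (0,2)='T' (+5 fires, +4 burnt)
Step 3: cell (0,2)='T' (+6 fires, +5 burnt)
Step 4: cell (0,2)='F' (+5 fires, +6 burnt)
  -> target ignites at step 4
Step 5: cell (0,2)='.' (+4 fires, +5 burnt)
Step 6: cell (0,2)='.' (+1 fires, +4 burnt)
Step 7: cell (0,2)='.' (+0 fires, +1 burnt)
  fire out at step 7

4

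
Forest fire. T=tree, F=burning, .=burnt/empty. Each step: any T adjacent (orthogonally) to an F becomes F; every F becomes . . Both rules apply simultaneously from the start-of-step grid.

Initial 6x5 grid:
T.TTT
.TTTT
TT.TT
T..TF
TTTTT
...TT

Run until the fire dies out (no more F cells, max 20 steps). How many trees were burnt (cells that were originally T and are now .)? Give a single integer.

Step 1: +3 fires, +1 burnt (F count now 3)
Step 2: +4 fires, +3 burnt (F count now 4)
Step 3: +4 fires, +4 burnt (F count now 4)
Step 4: +3 fires, +4 burnt (F count now 3)
Step 5: +3 fires, +3 burnt (F count now 3)
Step 6: +2 fires, +3 burnt (F count now 2)
Step 7: +1 fires, +2 burnt (F count now 1)
Step 8: +0 fires, +1 burnt (F count now 0)
Fire out after step 8
Initially T: 21, now '.': 29
Total burnt (originally-T cells now '.'): 20

Answer: 20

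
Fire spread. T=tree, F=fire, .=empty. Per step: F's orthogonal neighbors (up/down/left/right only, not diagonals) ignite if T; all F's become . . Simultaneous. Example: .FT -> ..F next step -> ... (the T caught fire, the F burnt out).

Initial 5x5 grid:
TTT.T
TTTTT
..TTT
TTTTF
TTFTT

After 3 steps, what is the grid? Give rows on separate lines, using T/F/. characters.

Step 1: 6 trees catch fire, 2 burn out
  TTT.T
  TTTTT
  ..TTF
  TTFF.
  TF.FF
Step 2: 5 trees catch fire, 6 burn out
  TTT.T
  TTTTF
  ..FF.
  TF...
  F....
Step 3: 4 trees catch fire, 5 burn out
  TTT.F
  TTFF.
  .....
  F....
  .....

TTT.F
TTFF.
.....
F....
.....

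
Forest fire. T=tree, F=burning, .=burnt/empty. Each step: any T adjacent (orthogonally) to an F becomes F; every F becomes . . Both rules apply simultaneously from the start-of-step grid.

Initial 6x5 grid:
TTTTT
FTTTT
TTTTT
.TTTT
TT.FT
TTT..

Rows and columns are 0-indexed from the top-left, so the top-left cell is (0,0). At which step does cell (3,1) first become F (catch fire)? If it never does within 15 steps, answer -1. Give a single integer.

Step 1: cell (3,1)='T' (+5 fires, +2 burnt)
Step 2: cell (3,1)='T' (+6 fires, +5 burnt)
Step 3: cell (3,1)='F' (+5 fires, +6 burnt)
  -> target ignites at step 3
Step 4: cell (3,1)='.' (+3 fires, +5 burnt)
Step 5: cell (3,1)='.' (+3 fires, +3 burnt)
Step 6: cell (3,1)='.' (+2 fires, +3 burnt)
Step 7: cell (3,1)='.' (+0 fires, +2 burnt)
  fire out at step 7

3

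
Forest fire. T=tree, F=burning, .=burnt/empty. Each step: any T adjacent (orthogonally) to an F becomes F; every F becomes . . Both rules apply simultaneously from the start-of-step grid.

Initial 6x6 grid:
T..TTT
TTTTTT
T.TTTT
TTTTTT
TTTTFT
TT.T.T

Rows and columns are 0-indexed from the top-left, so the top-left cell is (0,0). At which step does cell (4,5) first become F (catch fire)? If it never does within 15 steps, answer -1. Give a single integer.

Step 1: cell (4,5)='F' (+3 fires, +1 burnt)
  -> target ignites at step 1
Step 2: cell (4,5)='.' (+6 fires, +3 burnt)
Step 3: cell (4,5)='.' (+5 fires, +6 burnt)
Step 4: cell (4,5)='.' (+7 fires, +5 burnt)
Step 5: cell (4,5)='.' (+5 fires, +7 burnt)
Step 6: cell (4,5)='.' (+2 fires, +5 burnt)
Step 7: cell (4,5)='.' (+1 fires, +2 burnt)
Step 8: cell (4,5)='.' (+1 fires, +1 burnt)
Step 9: cell (4,5)='.' (+0 fires, +1 burnt)
  fire out at step 9

1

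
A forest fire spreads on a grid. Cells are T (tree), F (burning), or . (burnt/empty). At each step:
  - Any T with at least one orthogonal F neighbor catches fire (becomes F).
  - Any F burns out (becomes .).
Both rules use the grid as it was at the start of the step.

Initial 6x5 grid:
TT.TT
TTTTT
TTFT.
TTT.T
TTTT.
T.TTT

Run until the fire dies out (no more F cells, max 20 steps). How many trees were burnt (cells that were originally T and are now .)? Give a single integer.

Step 1: +4 fires, +1 burnt (F count now 4)
Step 2: +5 fires, +4 burnt (F count now 5)
Step 3: +8 fires, +5 burnt (F count now 8)
Step 4: +4 fires, +8 burnt (F count now 4)
Step 5: +2 fires, +4 burnt (F count now 2)
Step 6: +0 fires, +2 burnt (F count now 0)
Fire out after step 6
Initially T: 24, now '.': 29
Total burnt (originally-T cells now '.'): 23

Answer: 23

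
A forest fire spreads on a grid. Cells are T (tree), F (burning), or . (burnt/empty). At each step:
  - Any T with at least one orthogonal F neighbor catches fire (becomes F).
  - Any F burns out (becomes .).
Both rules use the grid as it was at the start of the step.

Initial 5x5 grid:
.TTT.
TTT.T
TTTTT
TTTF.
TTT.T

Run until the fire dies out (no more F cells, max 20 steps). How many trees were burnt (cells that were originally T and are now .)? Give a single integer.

Step 1: +2 fires, +1 burnt (F count now 2)
Step 2: +4 fires, +2 burnt (F count now 4)
Step 3: +5 fires, +4 burnt (F count now 5)
Step 4: +4 fires, +5 burnt (F count now 4)
Step 5: +3 fires, +4 burnt (F count now 3)
Step 6: +0 fires, +3 burnt (F count now 0)
Fire out after step 6
Initially T: 19, now '.': 24
Total burnt (originally-T cells now '.'): 18

Answer: 18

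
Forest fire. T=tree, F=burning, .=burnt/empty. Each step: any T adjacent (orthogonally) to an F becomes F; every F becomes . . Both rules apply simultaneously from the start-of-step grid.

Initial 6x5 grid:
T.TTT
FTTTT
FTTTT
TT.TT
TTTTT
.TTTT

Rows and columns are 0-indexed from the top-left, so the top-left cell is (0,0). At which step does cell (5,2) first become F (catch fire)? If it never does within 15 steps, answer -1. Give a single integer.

Step 1: cell (5,2)='T' (+4 fires, +2 burnt)
Step 2: cell (5,2)='T' (+4 fires, +4 burnt)
Step 3: cell (5,2)='T' (+4 fires, +4 burnt)
Step 4: cell (5,2)='T' (+6 fires, +4 burnt)
Step 5: cell (5,2)='F' (+4 fires, +6 burnt)
  -> target ignites at step 5
Step 6: cell (5,2)='.' (+2 fires, +4 burnt)
Step 7: cell (5,2)='.' (+1 fires, +2 burnt)
Step 8: cell (5,2)='.' (+0 fires, +1 burnt)
  fire out at step 8

5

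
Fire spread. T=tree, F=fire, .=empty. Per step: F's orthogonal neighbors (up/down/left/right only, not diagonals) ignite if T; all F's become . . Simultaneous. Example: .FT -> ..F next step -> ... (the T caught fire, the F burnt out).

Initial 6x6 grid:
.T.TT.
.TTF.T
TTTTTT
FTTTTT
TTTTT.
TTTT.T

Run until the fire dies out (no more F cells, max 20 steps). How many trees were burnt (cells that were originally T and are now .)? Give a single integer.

Step 1: +6 fires, +2 burnt (F count now 6)
Step 2: +9 fires, +6 burnt (F count now 9)
Step 3: +6 fires, +9 burnt (F count now 6)
Step 4: +5 fires, +6 burnt (F count now 5)
Step 5: +0 fires, +5 burnt (F count now 0)
Fire out after step 5
Initially T: 27, now '.': 35
Total burnt (originally-T cells now '.'): 26

Answer: 26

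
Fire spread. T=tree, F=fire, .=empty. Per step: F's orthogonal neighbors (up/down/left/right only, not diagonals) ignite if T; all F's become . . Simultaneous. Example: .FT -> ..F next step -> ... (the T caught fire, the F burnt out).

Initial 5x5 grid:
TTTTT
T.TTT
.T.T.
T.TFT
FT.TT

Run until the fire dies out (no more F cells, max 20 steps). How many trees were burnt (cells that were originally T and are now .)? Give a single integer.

Answer: 16

Derivation:
Step 1: +6 fires, +2 burnt (F count now 6)
Step 2: +2 fires, +6 burnt (F count now 2)
Step 3: +3 fires, +2 burnt (F count now 3)
Step 4: +2 fires, +3 burnt (F count now 2)
Step 5: +1 fires, +2 burnt (F count now 1)
Step 6: +1 fires, +1 burnt (F count now 1)
Step 7: +1 fires, +1 burnt (F count now 1)
Step 8: +0 fires, +1 burnt (F count now 0)
Fire out after step 8
Initially T: 17, now '.': 24
Total burnt (originally-T cells now '.'): 16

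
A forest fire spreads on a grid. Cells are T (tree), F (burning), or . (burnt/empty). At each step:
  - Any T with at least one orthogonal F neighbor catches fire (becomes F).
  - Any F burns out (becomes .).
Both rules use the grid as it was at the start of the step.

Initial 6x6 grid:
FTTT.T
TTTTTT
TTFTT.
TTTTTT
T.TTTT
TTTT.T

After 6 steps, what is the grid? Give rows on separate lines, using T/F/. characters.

Step 1: 6 trees catch fire, 2 burn out
  .FTT.T
  FTFTTT
  TF.FT.
  TTFTTT
  T.TTTT
  TTTT.T
Step 2: 8 trees catch fire, 6 burn out
  ..FT.T
  .F.FTT
  F...F.
  TF.FTT
  T.FTTT
  TTTT.T
Step 3: 6 trees catch fire, 8 burn out
  ...F.T
  ....FT
  ......
  F...FT
  T..FTT
  TTFT.T
Step 4: 6 trees catch fire, 6 burn out
  .....T
  .....F
  ......
  .....F
  F...FT
  TF.F.T
Step 5: 3 trees catch fire, 6 burn out
  .....F
  ......
  ......
  ......
  .....F
  F....T
Step 6: 1 trees catch fire, 3 burn out
  ......
  ......
  ......
  ......
  ......
  .....F

......
......
......
......
......
.....F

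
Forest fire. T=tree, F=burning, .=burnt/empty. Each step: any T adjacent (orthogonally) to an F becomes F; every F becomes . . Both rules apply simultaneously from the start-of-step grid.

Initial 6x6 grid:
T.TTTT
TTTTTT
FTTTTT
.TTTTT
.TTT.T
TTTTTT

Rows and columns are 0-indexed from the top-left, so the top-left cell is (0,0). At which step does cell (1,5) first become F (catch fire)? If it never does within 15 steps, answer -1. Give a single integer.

Step 1: cell (1,5)='T' (+2 fires, +1 burnt)
Step 2: cell (1,5)='T' (+4 fires, +2 burnt)
Step 3: cell (1,5)='T' (+4 fires, +4 burnt)
Step 4: cell (1,5)='T' (+6 fires, +4 burnt)
Step 5: cell (1,5)='T' (+7 fires, +6 burnt)
Step 6: cell (1,5)='F' (+4 fires, +7 burnt)
  -> target ignites at step 6
Step 7: cell (1,5)='.' (+3 fires, +4 burnt)
Step 8: cell (1,5)='.' (+1 fires, +3 burnt)
Step 9: cell (1,5)='.' (+0 fires, +1 burnt)
  fire out at step 9

6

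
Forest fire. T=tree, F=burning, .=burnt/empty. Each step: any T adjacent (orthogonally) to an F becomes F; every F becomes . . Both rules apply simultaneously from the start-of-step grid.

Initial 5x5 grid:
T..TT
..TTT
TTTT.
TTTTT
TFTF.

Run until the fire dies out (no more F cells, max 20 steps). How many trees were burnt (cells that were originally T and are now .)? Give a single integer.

Step 1: +4 fires, +2 burnt (F count now 4)
Step 2: +5 fires, +4 burnt (F count now 5)
Step 3: +3 fires, +5 burnt (F count now 3)
Step 4: +3 fires, +3 burnt (F count now 3)
Step 5: +1 fires, +3 burnt (F count now 1)
Step 6: +0 fires, +1 burnt (F count now 0)
Fire out after step 6
Initially T: 17, now '.': 24
Total burnt (originally-T cells now '.'): 16

Answer: 16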